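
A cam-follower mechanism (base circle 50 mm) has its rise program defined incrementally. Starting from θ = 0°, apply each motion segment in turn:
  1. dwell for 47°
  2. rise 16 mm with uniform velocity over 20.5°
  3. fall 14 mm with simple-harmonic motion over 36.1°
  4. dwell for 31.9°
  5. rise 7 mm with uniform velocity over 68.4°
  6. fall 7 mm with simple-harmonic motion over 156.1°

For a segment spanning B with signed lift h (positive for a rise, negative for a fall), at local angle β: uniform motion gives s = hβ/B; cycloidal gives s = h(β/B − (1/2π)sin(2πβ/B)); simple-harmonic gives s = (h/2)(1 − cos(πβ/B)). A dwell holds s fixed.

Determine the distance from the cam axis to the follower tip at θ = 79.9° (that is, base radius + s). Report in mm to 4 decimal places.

seg 1 [0°–47°] dwell: s stays 0.0000
seg 2 [47°–67.5°] uniform, h=16: full span → s += 16 → s = 16.0000
seg 3 [67.5°–103.6°] simple-harmonic, h=-14: θ=79.9° here. β=12.4, B=36.1. -14/2·(1 − cos(π·0.3435)) = -3.6952 → s = 12.3048
radial distance = base radius + s = 50 + 12.3048 = 62.3048

62.3048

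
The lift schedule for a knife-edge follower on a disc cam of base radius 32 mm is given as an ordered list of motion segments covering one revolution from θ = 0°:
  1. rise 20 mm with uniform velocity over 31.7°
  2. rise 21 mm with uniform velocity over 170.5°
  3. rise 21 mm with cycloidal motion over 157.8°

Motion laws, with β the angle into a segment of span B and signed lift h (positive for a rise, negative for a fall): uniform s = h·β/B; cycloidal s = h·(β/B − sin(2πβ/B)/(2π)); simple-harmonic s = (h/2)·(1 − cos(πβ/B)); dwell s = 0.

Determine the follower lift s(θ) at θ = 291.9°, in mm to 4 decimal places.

seg 1 [0°–31.7°] uniform, h=20: full span → s += 20 → s = 20.0000
seg 2 [31.7°–202.2°] uniform, h=21: full span → s += 21 → s = 41.0000
seg 3 [202.2°–360°] cycloidal, h=21: θ=291.9° here. β=89.7, B=157.8. 21·(0.5684 − sin(2π·0.5684)/(2π)) = 13.3306 → s = 54.3306

54.3306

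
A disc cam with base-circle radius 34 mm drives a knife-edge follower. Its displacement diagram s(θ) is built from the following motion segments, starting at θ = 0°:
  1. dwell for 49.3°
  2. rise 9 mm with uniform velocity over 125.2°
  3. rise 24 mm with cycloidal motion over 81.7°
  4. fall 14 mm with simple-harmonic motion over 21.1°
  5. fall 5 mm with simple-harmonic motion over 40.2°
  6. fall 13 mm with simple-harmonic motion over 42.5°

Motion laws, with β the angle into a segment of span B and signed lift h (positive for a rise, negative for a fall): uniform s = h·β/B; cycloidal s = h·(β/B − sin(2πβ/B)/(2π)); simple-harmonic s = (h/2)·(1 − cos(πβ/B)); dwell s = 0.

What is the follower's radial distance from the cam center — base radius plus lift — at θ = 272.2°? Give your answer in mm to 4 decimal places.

seg 1 [0°–49.3°] dwell: s stays 0.0000
seg 2 [49.3°–174.5°] uniform, h=9: full span → s += 9 → s = 9.0000
seg 3 [174.5°–256.2°] cycloidal, h=24: full span → s += 24 → s = 33.0000
seg 4 [256.2°–277.3°] simple-harmonic, h=-14: θ=272.2° here. β=16, B=21.1. -14/2·(1 − cos(π·0.7583)) = -12.0770 → s = 20.9230
radial distance = base radius + s = 34 + 20.9230 = 54.9230

54.9230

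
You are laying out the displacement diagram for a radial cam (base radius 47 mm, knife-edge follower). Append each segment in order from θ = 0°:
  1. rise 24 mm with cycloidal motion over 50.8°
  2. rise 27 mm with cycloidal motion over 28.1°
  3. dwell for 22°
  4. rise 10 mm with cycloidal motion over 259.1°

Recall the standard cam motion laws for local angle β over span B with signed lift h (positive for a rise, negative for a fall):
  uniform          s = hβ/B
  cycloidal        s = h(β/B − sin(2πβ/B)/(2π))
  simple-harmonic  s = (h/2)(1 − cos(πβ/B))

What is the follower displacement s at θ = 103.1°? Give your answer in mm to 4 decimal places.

seg 1 [0°–50.8°] cycloidal, h=24: full span → s += 24 → s = 24.0000
seg 2 [50.8°–78.9°] cycloidal, h=27: full span → s += 27 → s = 51.0000
seg 3 [78.9°–100.9°] dwell: s stays 51.0000
seg 4 [100.9°–360°] cycloidal, h=10: θ=103.1° here. β=2.2, B=259.1. 10·(0.0085 − sin(2π·0.0085)/(2π)) = 0.0000 → s = 51.0000

51.0000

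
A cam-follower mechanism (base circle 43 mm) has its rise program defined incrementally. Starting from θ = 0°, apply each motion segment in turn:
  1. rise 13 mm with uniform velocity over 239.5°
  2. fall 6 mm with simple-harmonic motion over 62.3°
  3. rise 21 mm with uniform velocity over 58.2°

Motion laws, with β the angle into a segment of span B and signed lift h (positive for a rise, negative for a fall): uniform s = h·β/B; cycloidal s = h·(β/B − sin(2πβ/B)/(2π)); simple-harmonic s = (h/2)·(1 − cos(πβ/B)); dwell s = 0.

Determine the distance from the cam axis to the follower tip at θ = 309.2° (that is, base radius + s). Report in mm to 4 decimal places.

seg 1 [0°–239.5°] uniform, h=13: full span → s += 13 → s = 13.0000
seg 2 [239.5°–301.8°] simple-harmonic, h=-6: full span → s += -6 → s = 7.0000
seg 3 [301.8°–360°] uniform, h=21: θ=309.2° here. β=7.4, B=58.2. 21·7.4/58.2 = 2.6701 → s = 9.6701
radial distance = base radius + s = 43 + 9.6701 = 52.6701

52.6701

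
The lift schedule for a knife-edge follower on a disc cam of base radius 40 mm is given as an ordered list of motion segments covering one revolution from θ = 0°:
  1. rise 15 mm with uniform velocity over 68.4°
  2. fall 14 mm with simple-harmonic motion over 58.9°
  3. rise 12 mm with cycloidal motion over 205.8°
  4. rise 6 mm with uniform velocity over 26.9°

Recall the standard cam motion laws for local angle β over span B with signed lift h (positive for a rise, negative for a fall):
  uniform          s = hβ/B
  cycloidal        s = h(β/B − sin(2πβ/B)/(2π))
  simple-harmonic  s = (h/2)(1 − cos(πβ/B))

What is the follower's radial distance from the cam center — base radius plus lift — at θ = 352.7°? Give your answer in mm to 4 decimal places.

seg 1 [0°–68.4°] uniform, h=15: full span → s += 15 → s = 15.0000
seg 2 [68.4°–127.3°] simple-harmonic, h=-14: full span → s += -14 → s = 1.0000
seg 3 [127.3°–333.1°] cycloidal, h=12: full span → s += 12 → s = 13.0000
seg 4 [333.1°–360°] uniform, h=6: θ=352.7° here. β=19.6, B=26.9. 6·19.6/26.9 = 4.3717 → s = 17.3717
radial distance = base radius + s = 40 + 17.3717 = 57.3717

57.3717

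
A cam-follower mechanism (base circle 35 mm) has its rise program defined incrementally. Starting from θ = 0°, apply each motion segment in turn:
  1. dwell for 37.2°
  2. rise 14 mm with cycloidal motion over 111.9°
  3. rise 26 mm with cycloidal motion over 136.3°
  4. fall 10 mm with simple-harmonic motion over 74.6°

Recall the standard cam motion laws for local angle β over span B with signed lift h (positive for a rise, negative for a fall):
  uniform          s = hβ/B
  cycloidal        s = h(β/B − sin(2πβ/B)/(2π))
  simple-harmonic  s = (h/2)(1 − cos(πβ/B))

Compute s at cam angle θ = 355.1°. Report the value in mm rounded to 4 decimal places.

seg 1 [0°–37.2°] dwell: s stays 0.0000
seg 2 [37.2°–149.1°] cycloidal, h=14: full span → s += 14 → s = 14.0000
seg 3 [149.1°–285.4°] cycloidal, h=26: full span → s += 26 → s = 40.0000
seg 4 [285.4°–360°] simple-harmonic, h=-10: θ=355.1° here. β=69.7, B=74.6. -10/2·(1 − cos(π·0.9343)) = -9.8939 → s = 30.1061

30.1061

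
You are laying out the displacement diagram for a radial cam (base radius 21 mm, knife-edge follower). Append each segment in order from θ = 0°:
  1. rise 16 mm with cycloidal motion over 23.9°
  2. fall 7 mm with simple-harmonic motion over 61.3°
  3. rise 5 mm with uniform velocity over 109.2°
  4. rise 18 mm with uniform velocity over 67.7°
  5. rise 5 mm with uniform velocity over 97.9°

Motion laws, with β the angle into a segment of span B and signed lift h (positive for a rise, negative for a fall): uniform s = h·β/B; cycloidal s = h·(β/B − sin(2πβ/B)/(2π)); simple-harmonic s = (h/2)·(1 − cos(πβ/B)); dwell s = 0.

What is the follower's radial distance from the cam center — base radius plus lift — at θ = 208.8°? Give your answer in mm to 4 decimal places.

seg 1 [0°–23.9°] cycloidal, h=16: full span → s += 16 → s = 16.0000
seg 2 [23.9°–85.2°] simple-harmonic, h=-7: full span → s += -7 → s = 9.0000
seg 3 [85.2°–194.4°] uniform, h=5: full span → s += 5 → s = 14.0000
seg 4 [194.4°–262.1°] uniform, h=18: θ=208.8° here. β=14.4, B=67.7. 18·14.4/67.7 = 3.8287 → s = 17.8287
radial distance = base radius + s = 21 + 17.8287 = 38.8287

38.8287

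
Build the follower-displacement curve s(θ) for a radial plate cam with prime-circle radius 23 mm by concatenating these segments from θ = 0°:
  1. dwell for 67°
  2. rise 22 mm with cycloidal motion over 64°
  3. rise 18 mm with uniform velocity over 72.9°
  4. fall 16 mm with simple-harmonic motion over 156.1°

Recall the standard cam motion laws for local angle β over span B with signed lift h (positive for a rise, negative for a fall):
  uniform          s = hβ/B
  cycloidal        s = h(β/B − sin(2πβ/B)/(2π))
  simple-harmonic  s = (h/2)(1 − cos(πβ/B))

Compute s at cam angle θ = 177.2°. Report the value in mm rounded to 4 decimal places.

seg 1 [0°–67°] dwell: s stays 0.0000
seg 2 [67°–131°] cycloidal, h=22: full span → s += 22 → s = 22.0000
seg 3 [131°–203.9°] uniform, h=18: θ=177.2° here. β=46.2, B=72.9. 18·46.2/72.9 = 11.4074 → s = 33.4074

33.4074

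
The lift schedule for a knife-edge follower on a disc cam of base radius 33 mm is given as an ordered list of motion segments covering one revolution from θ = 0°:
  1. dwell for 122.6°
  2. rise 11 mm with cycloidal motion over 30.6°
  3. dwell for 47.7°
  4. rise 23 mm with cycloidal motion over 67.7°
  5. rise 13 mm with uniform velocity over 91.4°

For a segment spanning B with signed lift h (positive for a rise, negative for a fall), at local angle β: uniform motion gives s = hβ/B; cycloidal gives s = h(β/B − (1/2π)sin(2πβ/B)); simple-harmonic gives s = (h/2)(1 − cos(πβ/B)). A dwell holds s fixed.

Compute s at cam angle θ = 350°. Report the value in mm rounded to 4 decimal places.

seg 1 [0°–122.6°] dwell: s stays 0.0000
seg 2 [122.6°–153.2°] cycloidal, h=11: full span → s += 11 → s = 11.0000
seg 3 [153.2°–200.9°] dwell: s stays 11.0000
seg 4 [200.9°–268.6°] cycloidal, h=23: full span → s += 23 → s = 34.0000
seg 5 [268.6°–360°] uniform, h=13: θ=350° here. β=81.4, B=91.4. 13·81.4/91.4 = 11.5777 → s = 45.5777

45.5777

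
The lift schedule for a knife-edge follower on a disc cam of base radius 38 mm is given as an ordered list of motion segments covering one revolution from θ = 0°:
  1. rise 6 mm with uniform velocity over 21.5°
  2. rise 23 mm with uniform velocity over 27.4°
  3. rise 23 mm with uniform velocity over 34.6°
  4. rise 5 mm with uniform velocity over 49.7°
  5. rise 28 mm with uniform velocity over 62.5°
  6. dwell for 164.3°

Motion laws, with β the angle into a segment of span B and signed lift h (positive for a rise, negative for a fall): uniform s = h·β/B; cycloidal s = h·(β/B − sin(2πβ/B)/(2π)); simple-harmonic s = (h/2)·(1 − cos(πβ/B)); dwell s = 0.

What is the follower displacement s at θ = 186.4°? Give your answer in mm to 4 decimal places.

seg 1 [0°–21.5°] uniform, h=6: full span → s += 6 → s = 6.0000
seg 2 [21.5°–48.9°] uniform, h=23: full span → s += 23 → s = 29.0000
seg 3 [48.9°–83.5°] uniform, h=23: full span → s += 23 → s = 52.0000
seg 4 [83.5°–133.2°] uniform, h=5: full span → s += 5 → s = 57.0000
seg 5 [133.2°–195.7°] uniform, h=28: θ=186.4° here. β=53.2, B=62.5. 28·53.2/62.5 = 23.8336 → s = 80.8336

80.8336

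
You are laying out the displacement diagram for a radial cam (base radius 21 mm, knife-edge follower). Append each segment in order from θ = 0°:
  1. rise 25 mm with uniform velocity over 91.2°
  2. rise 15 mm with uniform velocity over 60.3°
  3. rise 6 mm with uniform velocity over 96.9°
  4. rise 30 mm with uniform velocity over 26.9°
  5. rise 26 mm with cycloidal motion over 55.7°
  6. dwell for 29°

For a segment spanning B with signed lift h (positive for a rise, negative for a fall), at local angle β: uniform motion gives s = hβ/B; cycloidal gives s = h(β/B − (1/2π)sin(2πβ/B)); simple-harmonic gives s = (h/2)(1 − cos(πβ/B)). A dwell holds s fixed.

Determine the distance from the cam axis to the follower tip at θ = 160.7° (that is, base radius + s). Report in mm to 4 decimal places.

seg 1 [0°–91.2°] uniform, h=25: full span → s += 25 → s = 25.0000
seg 2 [91.2°–151.5°] uniform, h=15: full span → s += 15 → s = 40.0000
seg 3 [151.5°–248.4°] uniform, h=6: θ=160.7° here. β=9.2, B=96.9. 6·9.2/96.9 = 0.5697 → s = 40.5697
radial distance = base radius + s = 21 + 40.5697 = 61.5697

61.5697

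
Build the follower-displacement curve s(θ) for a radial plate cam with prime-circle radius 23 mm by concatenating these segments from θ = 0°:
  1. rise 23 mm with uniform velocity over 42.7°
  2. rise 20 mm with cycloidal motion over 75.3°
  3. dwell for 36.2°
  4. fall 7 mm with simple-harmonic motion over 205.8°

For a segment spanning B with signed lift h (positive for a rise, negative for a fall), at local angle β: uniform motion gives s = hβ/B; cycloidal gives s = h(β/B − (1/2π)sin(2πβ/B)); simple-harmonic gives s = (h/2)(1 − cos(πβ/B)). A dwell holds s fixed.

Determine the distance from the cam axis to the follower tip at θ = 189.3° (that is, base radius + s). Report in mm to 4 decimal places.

seg 1 [0°–42.7°] uniform, h=23: full span → s += 23 → s = 23.0000
seg 2 [42.7°–118°] cycloidal, h=20: full span → s += 20 → s = 43.0000
seg 3 [118°–154.2°] dwell: s stays 43.0000
seg 4 [154.2°–360°] simple-harmonic, h=-7: θ=189.3° here. β=35.1, B=205.8. -7/2·(1 − cos(π·0.1706)) = -0.4905 → s = 42.5095
radial distance = base radius + s = 23 + 42.5095 = 65.5095

65.5095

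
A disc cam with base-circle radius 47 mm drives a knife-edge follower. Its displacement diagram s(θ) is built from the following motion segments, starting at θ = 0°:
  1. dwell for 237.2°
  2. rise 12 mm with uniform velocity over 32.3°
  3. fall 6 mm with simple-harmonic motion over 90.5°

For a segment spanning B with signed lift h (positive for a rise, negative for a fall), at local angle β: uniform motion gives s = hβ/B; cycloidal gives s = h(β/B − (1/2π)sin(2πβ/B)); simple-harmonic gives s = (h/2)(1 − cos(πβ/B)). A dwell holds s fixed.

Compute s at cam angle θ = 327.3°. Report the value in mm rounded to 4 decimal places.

seg 1 [0°–237.2°] dwell: s stays 0.0000
seg 2 [237.2°–269.5°] uniform, h=12: full span → s += 12 → s = 12.0000
seg 3 [269.5°–360°] simple-harmonic, h=-6: θ=327.3° here. β=57.8, B=90.5. -6/2·(1 − cos(π·0.6387)) = -4.2660 → s = 7.7340

7.7340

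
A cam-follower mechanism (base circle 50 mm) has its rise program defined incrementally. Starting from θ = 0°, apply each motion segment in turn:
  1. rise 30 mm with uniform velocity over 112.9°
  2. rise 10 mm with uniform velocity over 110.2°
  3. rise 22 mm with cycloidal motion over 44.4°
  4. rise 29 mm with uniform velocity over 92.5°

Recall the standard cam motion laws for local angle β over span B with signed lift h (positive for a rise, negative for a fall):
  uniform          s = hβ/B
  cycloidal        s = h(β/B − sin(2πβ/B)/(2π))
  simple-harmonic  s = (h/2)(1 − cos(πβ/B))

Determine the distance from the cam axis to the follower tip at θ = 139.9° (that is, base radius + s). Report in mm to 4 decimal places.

seg 1 [0°–112.9°] uniform, h=30: full span → s += 30 → s = 30.0000
seg 2 [112.9°–223.1°] uniform, h=10: θ=139.9° here. β=27, B=110.2. 10·27/110.2 = 2.4501 → s = 32.4501
radial distance = base radius + s = 50 + 32.4501 = 82.4501

82.4501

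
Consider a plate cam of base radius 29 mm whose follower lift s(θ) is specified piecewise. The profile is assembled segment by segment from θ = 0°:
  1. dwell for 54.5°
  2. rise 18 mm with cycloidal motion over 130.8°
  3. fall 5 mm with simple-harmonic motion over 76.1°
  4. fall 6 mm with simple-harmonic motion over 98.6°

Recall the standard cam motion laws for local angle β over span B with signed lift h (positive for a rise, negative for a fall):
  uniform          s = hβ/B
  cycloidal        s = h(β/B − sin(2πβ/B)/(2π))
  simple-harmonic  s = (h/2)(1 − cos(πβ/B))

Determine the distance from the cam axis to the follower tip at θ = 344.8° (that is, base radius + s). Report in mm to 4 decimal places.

seg 1 [0°–54.5°] dwell: s stays 0.0000
seg 2 [54.5°–185.3°] cycloidal, h=18: full span → s += 18 → s = 18.0000
seg 3 [185.3°–261.4°] simple-harmonic, h=-5: full span → s += -5 → s = 13.0000
seg 4 [261.4°–360°] simple-harmonic, h=-6: θ=344.8° here. β=83.4, B=98.6. -6/2·(1 − cos(π·0.8458)) = -5.6550 → s = 7.3450
radial distance = base radius + s = 29 + 7.3450 = 36.3450

36.3450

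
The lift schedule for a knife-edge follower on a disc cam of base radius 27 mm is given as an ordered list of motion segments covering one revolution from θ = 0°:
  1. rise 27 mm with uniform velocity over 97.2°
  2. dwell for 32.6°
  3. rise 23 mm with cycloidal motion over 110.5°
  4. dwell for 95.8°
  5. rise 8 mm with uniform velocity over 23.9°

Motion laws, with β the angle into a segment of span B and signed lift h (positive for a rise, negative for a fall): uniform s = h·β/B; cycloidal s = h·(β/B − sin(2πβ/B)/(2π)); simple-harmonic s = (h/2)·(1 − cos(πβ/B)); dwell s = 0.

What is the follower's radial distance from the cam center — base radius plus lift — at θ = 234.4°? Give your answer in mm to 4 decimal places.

seg 1 [0°–97.2°] uniform, h=27: full span → s += 27 → s = 27.0000
seg 2 [97.2°–129.8°] dwell: s stays 27.0000
seg 3 [129.8°–240.3°] cycloidal, h=23: θ=234.4° here. β=104.6, B=110.5. 23·(0.9466 − sin(2π·0.9466)/(2π)) = 22.9771 → s = 49.9771
radial distance = base radius + s = 27 + 49.9771 = 76.9771

76.9771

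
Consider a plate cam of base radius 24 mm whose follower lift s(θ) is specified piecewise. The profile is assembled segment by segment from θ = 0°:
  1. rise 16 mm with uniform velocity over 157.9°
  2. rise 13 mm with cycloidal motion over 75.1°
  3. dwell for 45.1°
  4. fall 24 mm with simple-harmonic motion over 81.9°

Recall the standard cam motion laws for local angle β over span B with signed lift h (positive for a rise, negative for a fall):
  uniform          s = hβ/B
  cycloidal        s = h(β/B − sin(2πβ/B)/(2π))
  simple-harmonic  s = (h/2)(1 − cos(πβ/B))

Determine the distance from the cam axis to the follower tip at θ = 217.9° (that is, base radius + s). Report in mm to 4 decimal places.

seg 1 [0°–157.9°] uniform, h=16: full span → s += 16 → s = 16.0000
seg 2 [157.9°–233°] cycloidal, h=13: θ=217.9° here. β=60, B=75.1. 13·(0.7989 − sin(2π·0.7989)/(2π)) = 12.3581 → s = 28.3581
radial distance = base radius + s = 24 + 28.3581 = 52.3581

52.3581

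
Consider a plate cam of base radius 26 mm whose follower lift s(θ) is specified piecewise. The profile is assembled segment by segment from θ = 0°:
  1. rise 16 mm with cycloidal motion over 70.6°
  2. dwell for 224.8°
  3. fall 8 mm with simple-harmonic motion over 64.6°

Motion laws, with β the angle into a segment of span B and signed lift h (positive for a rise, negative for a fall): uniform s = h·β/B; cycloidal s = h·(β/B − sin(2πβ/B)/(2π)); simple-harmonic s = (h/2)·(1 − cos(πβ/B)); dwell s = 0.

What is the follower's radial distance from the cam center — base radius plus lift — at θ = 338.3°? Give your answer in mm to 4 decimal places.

seg 1 [0°–70.6°] cycloidal, h=16: full span → s += 16 → s = 16.0000
seg 2 [70.6°–295.4°] dwell: s stays 16.0000
seg 3 [295.4°–360°] simple-harmonic, h=-8: θ=338.3° here. β=42.9, B=64.6. -8/2·(1 − cos(π·0.6641)) = -5.9719 → s = 10.0281
radial distance = base radius + s = 26 + 10.0281 = 36.0281

36.0281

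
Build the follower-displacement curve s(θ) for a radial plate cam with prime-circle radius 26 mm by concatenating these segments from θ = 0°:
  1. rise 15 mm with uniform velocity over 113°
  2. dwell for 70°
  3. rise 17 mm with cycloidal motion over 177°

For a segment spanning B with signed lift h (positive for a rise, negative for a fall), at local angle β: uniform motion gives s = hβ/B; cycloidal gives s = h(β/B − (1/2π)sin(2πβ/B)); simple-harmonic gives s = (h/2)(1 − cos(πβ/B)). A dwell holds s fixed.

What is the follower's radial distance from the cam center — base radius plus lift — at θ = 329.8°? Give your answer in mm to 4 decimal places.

seg 1 [0°–113°] uniform, h=15: full span → s += 15 → s = 15.0000
seg 2 [113°–183°] dwell: s stays 15.0000
seg 3 [183°–360°] cycloidal, h=17: θ=329.8° here. β=146.8, B=177. 17·(0.8294 − sin(2π·0.8294)/(2π)) = 16.4755 → s = 31.4755
radial distance = base radius + s = 26 + 31.4755 = 57.4755

57.4755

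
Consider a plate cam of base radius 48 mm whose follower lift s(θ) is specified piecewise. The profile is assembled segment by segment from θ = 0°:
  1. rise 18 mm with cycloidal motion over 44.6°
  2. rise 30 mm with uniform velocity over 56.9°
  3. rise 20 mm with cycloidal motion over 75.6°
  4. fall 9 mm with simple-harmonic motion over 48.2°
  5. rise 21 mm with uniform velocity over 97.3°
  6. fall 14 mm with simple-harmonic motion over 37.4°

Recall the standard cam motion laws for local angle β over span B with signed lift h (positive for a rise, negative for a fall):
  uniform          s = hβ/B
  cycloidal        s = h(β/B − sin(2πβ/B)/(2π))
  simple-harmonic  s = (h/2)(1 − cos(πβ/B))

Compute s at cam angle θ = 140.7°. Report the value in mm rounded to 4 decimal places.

seg 1 [0°–44.6°] cycloidal, h=18: full span → s += 18 → s = 18.0000
seg 2 [44.6°–101.5°] uniform, h=30: full span → s += 30 → s = 48.0000
seg 3 [101.5°–177.1°] cycloidal, h=20: θ=140.7° here. β=39.2, B=75.6. 20·(0.5185 − sin(2π·0.5185)/(2π)) = 10.7399 → s = 58.7399

58.7399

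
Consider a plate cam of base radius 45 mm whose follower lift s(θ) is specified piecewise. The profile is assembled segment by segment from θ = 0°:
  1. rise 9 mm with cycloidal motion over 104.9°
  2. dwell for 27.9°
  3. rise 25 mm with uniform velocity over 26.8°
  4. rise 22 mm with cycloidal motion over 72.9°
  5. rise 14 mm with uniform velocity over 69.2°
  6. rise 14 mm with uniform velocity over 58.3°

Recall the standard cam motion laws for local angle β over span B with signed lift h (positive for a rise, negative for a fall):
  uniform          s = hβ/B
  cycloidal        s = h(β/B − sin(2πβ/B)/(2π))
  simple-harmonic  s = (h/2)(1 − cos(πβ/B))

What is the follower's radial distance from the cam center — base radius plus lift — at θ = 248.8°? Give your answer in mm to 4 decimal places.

seg 1 [0°–104.9°] cycloidal, h=9: full span → s += 9 → s = 9.0000
seg 2 [104.9°–132.8°] dwell: s stays 9.0000
seg 3 [132.8°–159.6°] uniform, h=25: full span → s += 25 → s = 34.0000
seg 4 [159.6°–232.5°] cycloidal, h=22: full span → s += 22 → s = 56.0000
seg 5 [232.5°–301.7°] uniform, h=14: θ=248.8° here. β=16.3, B=69.2. 14·16.3/69.2 = 3.2977 → s = 59.2977
radial distance = base radius + s = 45 + 59.2977 = 104.2977

104.2977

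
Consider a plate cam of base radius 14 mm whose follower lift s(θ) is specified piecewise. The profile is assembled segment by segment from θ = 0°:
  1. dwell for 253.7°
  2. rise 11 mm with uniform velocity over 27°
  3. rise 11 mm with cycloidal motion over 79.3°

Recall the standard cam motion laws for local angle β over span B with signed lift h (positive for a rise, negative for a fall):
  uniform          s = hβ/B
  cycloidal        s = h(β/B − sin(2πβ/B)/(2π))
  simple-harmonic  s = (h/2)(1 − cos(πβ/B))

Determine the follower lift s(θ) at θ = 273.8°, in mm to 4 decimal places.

seg 1 [0°–253.7°] dwell: s stays 0.0000
seg 2 [253.7°–280.7°] uniform, h=11: θ=273.8° here. β=20.1, B=27. 11·20.1/27 = 8.1889 → s = 8.1889

8.1889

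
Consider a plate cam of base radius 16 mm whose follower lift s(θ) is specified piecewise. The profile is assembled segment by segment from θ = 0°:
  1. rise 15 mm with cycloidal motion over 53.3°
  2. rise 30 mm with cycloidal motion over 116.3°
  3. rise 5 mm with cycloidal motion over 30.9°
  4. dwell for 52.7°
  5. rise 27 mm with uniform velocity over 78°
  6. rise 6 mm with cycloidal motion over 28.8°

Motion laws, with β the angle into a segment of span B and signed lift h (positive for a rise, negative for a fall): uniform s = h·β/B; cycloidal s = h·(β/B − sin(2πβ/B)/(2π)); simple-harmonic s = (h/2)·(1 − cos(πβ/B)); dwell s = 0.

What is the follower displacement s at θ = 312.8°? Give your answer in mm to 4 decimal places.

seg 1 [0°–53.3°] cycloidal, h=15: full span → s += 15 → s = 15.0000
seg 2 [53.3°–169.6°] cycloidal, h=30: full span → s += 30 → s = 45.0000
seg 3 [169.6°–200.5°] cycloidal, h=5: full span → s += 5 → s = 50.0000
seg 4 [200.5°–253.2°] dwell: s stays 50.0000
seg 5 [253.2°–331.2°] uniform, h=27: θ=312.8° here. β=59.6, B=78. 27·59.6/78 = 20.6308 → s = 70.6308

70.6308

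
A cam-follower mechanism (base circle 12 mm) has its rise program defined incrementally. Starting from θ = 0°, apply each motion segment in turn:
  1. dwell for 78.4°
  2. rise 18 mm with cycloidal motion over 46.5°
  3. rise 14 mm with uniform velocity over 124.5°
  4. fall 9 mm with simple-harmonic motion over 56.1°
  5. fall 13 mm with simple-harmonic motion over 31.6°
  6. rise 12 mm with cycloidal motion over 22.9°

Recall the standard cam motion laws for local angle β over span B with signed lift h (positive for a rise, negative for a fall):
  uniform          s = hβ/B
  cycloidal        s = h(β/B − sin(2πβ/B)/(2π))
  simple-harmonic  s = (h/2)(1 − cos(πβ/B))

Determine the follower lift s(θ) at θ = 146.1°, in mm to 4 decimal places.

seg 1 [0°–78.4°] dwell: s stays 0.0000
seg 2 [78.4°–124.9°] cycloidal, h=18: full span → s += 18 → s = 18.0000
seg 3 [124.9°–249.4°] uniform, h=14: θ=146.1° here. β=21.2, B=124.5. 14·21.2/124.5 = 2.3839 → s = 20.3839

20.3839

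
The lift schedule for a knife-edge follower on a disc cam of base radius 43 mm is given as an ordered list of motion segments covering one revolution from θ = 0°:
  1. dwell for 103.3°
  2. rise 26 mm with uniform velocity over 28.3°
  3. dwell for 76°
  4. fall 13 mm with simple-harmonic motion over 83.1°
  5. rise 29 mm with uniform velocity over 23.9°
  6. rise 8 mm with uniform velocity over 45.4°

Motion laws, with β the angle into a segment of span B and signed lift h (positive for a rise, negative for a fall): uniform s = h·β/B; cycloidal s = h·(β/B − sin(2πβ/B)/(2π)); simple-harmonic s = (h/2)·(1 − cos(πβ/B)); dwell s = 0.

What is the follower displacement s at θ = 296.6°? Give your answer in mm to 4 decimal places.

seg 1 [0°–103.3°] dwell: s stays 0.0000
seg 2 [103.3°–131.6°] uniform, h=26: full span → s += 26 → s = 26.0000
seg 3 [131.6°–207.6°] dwell: s stays 26.0000
seg 4 [207.6°–290.7°] simple-harmonic, h=-13: full span → s += -13 → s = 13.0000
seg 5 [290.7°–314.6°] uniform, h=29: θ=296.6° here. β=5.9, B=23.9. 29·5.9/23.9 = 7.1590 → s = 20.1590

20.1590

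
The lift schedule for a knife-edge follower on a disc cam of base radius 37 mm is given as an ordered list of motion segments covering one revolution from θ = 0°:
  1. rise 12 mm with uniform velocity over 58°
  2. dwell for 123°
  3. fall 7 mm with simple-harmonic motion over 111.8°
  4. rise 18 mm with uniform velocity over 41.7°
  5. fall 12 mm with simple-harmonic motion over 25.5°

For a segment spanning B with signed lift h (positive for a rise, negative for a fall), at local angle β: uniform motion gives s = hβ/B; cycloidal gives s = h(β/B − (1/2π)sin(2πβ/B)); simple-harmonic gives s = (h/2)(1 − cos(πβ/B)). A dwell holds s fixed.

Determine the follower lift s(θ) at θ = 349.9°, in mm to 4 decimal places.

seg 1 [0°–58°] uniform, h=12: full span → s += 12 → s = 12.0000
seg 2 [58°–181°] dwell: s stays 12.0000
seg 3 [181°–292.8°] simple-harmonic, h=-7: full span → s += -7 → s = 5.0000
seg 4 [292.8°–334.5°] uniform, h=18: full span → s += 18 → s = 23.0000
seg 5 [334.5°–360°] simple-harmonic, h=-12: θ=349.9° here. β=15.4, B=25.5. -12/2·(1 − cos(π·0.6039)) = -7.9243 → s = 15.0757

15.0757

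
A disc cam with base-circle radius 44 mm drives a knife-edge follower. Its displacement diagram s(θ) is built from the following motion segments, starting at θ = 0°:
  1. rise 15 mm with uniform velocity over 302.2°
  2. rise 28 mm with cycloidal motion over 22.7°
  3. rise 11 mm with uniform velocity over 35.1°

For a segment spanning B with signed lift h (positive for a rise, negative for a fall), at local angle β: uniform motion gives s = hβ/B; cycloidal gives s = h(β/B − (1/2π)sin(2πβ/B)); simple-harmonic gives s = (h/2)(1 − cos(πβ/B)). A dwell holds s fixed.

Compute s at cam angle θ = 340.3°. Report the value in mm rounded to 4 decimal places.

seg 1 [0°–302.2°] uniform, h=15: full span → s += 15 → s = 15.0000
seg 2 [302.2°–324.9°] cycloidal, h=28: full span → s += 28 → s = 43.0000
seg 3 [324.9°–360°] uniform, h=11: θ=340.3° here. β=15.4, B=35.1. 11·15.4/35.1 = 4.8262 → s = 47.8262

47.8262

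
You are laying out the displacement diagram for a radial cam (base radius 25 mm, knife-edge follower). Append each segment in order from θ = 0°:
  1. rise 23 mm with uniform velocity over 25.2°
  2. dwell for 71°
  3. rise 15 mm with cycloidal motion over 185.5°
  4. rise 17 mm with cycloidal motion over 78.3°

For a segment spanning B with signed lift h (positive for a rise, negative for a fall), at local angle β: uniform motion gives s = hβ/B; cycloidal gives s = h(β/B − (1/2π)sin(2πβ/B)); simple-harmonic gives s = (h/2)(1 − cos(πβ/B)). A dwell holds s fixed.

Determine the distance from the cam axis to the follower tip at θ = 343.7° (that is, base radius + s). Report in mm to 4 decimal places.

seg 1 [0°–25.2°] uniform, h=23: full span → s += 23 → s = 23.0000
seg 2 [25.2°–96.2°] dwell: s stays 23.0000
seg 3 [96.2°–281.7°] cycloidal, h=15: full span → s += 15 → s = 38.0000
seg 4 [281.7°–360°] cycloidal, h=17: θ=343.7° here. β=62, B=78.3. 17·(0.7918 − sin(2π·0.7918)/(2π)) = 16.0738 → s = 54.0738
radial distance = base radius + s = 25 + 54.0738 = 79.0738

79.0738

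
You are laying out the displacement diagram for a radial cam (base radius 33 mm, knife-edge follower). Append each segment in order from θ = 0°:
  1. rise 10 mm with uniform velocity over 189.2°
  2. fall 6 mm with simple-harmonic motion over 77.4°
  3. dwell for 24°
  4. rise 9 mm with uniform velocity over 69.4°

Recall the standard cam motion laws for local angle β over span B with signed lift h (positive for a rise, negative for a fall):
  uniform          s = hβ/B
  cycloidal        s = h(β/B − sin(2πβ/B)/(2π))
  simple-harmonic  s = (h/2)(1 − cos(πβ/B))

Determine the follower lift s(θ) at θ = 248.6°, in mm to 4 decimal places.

seg 1 [0°–189.2°] uniform, h=10: full span → s += 10 → s = 10.0000
seg 2 [189.2°–266.6°] simple-harmonic, h=-6: θ=248.6° here. β=59.4, B=77.4. -6/2·(1 − cos(π·0.7674)) = -5.2343 → s = 4.7657

4.7657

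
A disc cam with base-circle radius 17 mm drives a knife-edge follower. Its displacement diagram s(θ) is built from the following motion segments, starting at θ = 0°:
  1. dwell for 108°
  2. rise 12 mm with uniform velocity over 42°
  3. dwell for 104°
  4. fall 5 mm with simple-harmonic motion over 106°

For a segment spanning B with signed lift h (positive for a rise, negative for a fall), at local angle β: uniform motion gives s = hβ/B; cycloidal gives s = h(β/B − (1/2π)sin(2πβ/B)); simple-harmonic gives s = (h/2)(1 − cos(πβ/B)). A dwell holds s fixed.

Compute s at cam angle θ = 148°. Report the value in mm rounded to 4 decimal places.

seg 1 [0°–108°] dwell: s stays 0.0000
seg 2 [108°–150°] uniform, h=12: θ=148° here. β=40, B=42. 12·40/42 = 11.4286 → s = 11.4286

11.4286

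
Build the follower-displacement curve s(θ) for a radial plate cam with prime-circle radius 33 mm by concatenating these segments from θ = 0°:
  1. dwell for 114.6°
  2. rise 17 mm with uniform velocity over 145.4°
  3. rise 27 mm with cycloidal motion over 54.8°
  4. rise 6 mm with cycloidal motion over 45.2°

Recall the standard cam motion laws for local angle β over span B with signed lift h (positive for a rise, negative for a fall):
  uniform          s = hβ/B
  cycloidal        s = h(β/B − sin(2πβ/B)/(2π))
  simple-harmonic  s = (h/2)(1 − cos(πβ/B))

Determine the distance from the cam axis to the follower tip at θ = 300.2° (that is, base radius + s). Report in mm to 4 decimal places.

seg 1 [0°–114.6°] dwell: s stays 0.0000
seg 2 [114.6°–260°] uniform, h=17: full span → s += 17 → s = 17.0000
seg 3 [260°–314.8°] cycloidal, h=27: θ=300.2° here. β=40.2, B=54.8. 27·(0.7336 − sin(2π·0.7336)/(2π)) = 24.0809 → s = 41.0809
radial distance = base radius + s = 33 + 41.0809 = 74.0809

74.0809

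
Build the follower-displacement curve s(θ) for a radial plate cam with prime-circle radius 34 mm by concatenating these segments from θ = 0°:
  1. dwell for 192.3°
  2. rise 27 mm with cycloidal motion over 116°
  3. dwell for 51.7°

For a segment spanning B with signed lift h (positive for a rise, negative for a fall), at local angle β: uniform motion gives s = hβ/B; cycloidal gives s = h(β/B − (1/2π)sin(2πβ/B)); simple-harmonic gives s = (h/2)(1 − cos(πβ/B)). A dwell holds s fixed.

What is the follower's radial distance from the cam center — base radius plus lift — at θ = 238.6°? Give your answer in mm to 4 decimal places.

seg 1 [0°–192.3°] dwell: s stays 0.0000
seg 2 [192.3°–308.3°] cycloidal, h=27: θ=238.6° here. β=46.3, B=116. 27·(0.3991 − sin(2π·0.3991)/(2π)) = 8.2321 → s = 8.2321
radial distance = base radius + s = 34 + 8.2321 = 42.2321

42.2321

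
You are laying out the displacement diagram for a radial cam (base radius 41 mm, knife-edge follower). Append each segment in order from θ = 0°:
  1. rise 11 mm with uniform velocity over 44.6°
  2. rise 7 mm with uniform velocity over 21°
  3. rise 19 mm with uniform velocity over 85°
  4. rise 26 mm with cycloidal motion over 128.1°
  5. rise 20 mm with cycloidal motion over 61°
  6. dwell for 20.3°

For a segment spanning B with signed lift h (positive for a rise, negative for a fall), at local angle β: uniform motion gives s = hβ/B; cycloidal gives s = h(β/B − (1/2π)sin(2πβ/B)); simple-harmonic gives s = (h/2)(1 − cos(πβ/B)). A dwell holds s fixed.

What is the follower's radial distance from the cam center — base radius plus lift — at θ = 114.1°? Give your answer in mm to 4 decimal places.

seg 1 [0°–44.6°] uniform, h=11: full span → s += 11 → s = 11.0000
seg 2 [44.6°–65.6°] uniform, h=7: full span → s += 7 → s = 18.0000
seg 3 [65.6°–150.6°] uniform, h=19: θ=114.1° here. β=48.5, B=85. 19·48.5/85 = 10.8412 → s = 28.8412
radial distance = base radius + s = 41 + 28.8412 = 69.8412

69.8412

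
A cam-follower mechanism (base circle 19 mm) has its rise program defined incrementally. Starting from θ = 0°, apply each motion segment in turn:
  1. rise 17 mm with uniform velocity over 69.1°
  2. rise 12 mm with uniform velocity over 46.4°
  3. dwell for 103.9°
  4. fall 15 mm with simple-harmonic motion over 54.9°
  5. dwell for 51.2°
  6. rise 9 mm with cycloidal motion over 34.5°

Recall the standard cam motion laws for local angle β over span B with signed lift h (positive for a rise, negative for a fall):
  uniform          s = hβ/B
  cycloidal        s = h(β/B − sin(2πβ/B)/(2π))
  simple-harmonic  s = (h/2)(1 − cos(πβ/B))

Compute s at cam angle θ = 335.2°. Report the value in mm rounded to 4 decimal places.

seg 1 [0°–69.1°] uniform, h=17: full span → s += 17 → s = 17.0000
seg 2 [69.1°–115.5°] uniform, h=12: full span → s += 12 → s = 29.0000
seg 3 [115.5°–219.4°] dwell: s stays 29.0000
seg 4 [219.4°–274.3°] simple-harmonic, h=-15: full span → s += -15 → s = 14.0000
seg 5 [274.3°–325.5°] dwell: s stays 14.0000
seg 6 [325.5°–360°] cycloidal, h=9: θ=335.2° here. β=9.7, B=34.5. 9·(0.2812 − sin(2π·0.2812)/(2π)) = 1.1254 → s = 15.1254

15.1254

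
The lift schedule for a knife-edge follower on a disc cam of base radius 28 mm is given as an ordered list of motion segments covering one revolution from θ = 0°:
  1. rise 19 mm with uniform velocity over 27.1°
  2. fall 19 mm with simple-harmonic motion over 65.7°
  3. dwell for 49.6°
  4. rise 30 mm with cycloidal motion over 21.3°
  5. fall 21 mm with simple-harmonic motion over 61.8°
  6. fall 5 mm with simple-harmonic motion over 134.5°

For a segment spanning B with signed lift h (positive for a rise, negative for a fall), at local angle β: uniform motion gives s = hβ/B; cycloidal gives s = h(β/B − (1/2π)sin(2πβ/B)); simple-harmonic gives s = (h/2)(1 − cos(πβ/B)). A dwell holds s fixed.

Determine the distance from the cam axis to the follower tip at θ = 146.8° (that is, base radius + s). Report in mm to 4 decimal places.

seg 1 [0°–27.1°] uniform, h=19: full span → s += 19 → s = 19.0000
seg 2 [27.1°–92.8°] simple-harmonic, h=-19: full span → s += -19 → s = 0.0000
seg 3 [92.8°–142.4°] dwell: s stays 0.0000
seg 4 [142.4°–163.7°] cycloidal, h=30: θ=146.8° here. β=4.4, B=21.3. 30·(0.2066 − sin(2π·0.2066)/(2π)) = 1.5992 → s = 1.5992
radial distance = base radius + s = 28 + 1.5992 = 29.5992

29.5992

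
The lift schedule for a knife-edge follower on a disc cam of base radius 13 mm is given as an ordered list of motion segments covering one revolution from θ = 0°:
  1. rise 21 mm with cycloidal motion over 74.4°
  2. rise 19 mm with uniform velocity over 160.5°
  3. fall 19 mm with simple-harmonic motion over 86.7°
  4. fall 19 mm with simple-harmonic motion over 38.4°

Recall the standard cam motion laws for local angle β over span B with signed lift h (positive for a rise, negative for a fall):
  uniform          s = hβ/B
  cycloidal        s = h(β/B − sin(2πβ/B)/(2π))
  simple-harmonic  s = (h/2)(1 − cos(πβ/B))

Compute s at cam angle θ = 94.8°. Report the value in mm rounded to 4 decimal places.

seg 1 [0°–74.4°] cycloidal, h=21: full span → s += 21 → s = 21.0000
seg 2 [74.4°–234.9°] uniform, h=19: θ=94.8° here. β=20.4, B=160.5. 19·20.4/160.5 = 2.4150 → s = 23.4150

23.4150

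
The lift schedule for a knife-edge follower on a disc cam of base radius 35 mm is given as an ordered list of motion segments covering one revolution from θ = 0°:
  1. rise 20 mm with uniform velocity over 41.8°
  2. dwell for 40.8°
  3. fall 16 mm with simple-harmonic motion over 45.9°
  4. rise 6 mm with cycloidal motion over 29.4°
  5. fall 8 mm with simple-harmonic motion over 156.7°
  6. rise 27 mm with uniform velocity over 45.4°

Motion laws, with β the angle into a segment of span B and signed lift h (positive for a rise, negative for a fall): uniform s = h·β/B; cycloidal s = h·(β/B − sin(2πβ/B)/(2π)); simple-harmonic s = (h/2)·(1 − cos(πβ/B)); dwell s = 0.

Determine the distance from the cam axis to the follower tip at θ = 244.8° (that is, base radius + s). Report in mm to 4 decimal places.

seg 1 [0°–41.8°] uniform, h=20: full span → s += 20 → s = 20.0000
seg 2 [41.8°–82.6°] dwell: s stays 20.0000
seg 3 [82.6°–128.5°] simple-harmonic, h=-16: full span → s += -16 → s = 4.0000
seg 4 [128.5°–157.9°] cycloidal, h=6: full span → s += 6 → s = 10.0000
seg 5 [157.9°–314.6°] simple-harmonic, h=-8: θ=244.8° here. β=86.9, B=156.7. -8/2·(1 − cos(π·0.5546)) = -4.6823 → s = 5.3177
radial distance = base radius + s = 35 + 5.3177 = 40.3177

40.3177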